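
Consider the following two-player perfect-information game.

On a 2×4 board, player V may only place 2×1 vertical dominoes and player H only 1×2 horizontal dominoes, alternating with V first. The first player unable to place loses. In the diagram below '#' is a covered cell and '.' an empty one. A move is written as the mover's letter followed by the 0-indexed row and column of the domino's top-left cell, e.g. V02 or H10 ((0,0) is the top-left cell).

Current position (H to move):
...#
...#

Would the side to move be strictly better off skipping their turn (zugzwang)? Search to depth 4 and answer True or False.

ply 1, H at ...#/...# | H00=+1→##.#/...#*; H01=+1→.###/...#; H10=+1→...#/##.#; H11=+1→...#/.###
ply 2, V at ##.#/...# | V02=-1→####/..##*
ply 3, H at ####/..## | H10=+1→####/####*
ply 4: ####/#### is terminal -1 (V); from ...#/...# depth 4
if H skipped the turn, V would face:
~ ply 1, V at ...#/...# | V00=-1→#..#/#..#; V01=+1→.#.#/.#.#*; V02=-1→..##/..##
~ ply 2: .#.#/.#.# is terminal -1 (H); from ...#/...# depth 4
compare (H): move=+1 vs pass=-1

zugzwang(...#/...#, H) = False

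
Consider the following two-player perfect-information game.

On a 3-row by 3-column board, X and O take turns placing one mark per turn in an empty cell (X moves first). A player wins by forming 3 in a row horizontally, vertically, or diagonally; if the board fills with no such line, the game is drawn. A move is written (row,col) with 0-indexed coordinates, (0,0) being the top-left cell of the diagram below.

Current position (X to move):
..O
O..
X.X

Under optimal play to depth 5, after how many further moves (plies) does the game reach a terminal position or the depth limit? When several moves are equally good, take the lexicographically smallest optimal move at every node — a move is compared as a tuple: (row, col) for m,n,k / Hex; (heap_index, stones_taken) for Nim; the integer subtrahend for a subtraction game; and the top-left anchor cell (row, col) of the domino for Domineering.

PV length from [..O/O../X.X]: 3 plies

p1 X@[..O/O../X.X]: (0,0)[X.O/O../X.X]+1* (0,1)[.XO/O../X.X]+0 (1,1)[..O/OX./X.X]+1 (1,2)[..O/O.X/X.X]+0 (2,1)[..O/O../XXX]+1
p2 O@[X.O/O../X.X]: (0,1)[XOO/O../X.X]-1* (1,1)[X.O/OO./X.X]-1 (1,2)[X.O/O.O/X.X]-1 (2,1)[X.O/O../XOX]-1
p3 X@[XOO/O../X.X]: (1,1)[XOO/OX./X.X]+1* (1,2)[XOO/O.X/X.X]+1 (2,1)[XOO/O../XXX]+1
p4 O@[XOO/OX./X.X] terminal -1; root [..O/O../X.X] d5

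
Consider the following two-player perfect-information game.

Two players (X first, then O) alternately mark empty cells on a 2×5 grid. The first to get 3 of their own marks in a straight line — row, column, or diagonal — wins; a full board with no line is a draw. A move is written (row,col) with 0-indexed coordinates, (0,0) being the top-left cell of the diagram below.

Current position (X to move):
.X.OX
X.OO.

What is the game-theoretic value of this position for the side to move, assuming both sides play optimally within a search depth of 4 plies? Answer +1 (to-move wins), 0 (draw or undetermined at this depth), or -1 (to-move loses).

value(.X.OX/X.OO., X) = -1

[.X.OX/X.OO.] X move#1: (0,0):-1/XX.OX/X.OO.*, (0,2):-1/.XXOX/X.OO., (1,1):-1/.X.OX/XXOO., (1,4):-1/.X.OX/X.OOX
[XX.OX/X.OO.] O move#2: (0,2):+1/XXOOX/X.OO.*, (1,1):+1/XX.OX/XOOO., (1,4):+1/XX.OX/X.OOO
[XXOOX/X.OO.] X move#3: (1,1):-1/XXOOX/XXOO.*, (1,4):-1/XXOOX/X.OOX
[XXOOX/XXOO.] O move#4: (1,4):+1/XXOOX/XXOOO*
[XXOOX/XXOOO] end (terminal -1, X#5); searched .X.OX/X.OO. to 4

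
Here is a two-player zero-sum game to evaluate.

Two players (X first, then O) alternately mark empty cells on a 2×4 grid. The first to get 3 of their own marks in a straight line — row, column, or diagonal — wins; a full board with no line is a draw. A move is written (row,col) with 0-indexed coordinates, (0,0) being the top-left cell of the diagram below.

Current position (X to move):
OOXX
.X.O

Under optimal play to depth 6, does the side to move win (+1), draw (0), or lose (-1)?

[OOXX/.X.O] X move#1: (1,0):+0/OOXX/XX.O*, (1,2):+0/OOXX/.XXO
[OOXX/XX.O] O move#2: (1,2):+0/OOXX/XXOO*
[OOXX/XXOO] end (terminal +0, X#3); searched OOXX/.X.O to 6

value(OOXX/.X.O, X) = 0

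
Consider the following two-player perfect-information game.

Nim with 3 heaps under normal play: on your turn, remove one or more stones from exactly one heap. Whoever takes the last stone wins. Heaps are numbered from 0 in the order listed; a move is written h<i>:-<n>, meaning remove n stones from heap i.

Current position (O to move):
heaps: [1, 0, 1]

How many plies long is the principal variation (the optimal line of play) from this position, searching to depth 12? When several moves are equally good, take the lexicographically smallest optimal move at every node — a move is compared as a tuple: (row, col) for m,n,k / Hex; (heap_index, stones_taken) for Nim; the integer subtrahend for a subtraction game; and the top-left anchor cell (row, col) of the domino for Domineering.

ply 1, O at (1,0,1) | h0:-1=-1→(0,0,1)*; h2:-1=-1→(1,0,0)
ply 2, X at (0,0,1) | h2:-1=+1→(0,0,0)*
ply 3: (0,0,0) is terminal -1 (O); from (1,0,1) depth 12

PV length from [(1,0,1)]: 2 plies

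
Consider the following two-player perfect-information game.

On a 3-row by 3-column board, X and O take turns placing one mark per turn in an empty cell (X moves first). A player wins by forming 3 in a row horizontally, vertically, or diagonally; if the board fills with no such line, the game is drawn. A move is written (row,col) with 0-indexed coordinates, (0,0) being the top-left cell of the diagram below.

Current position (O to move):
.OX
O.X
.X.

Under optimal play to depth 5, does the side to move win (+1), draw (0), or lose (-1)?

[.OX/O.X/.X.] O move#1: (0,0):-1/OOX/O.X/.X., (1,1):-1/.OX/OOX/.X., (2,0):-1/.OX/O.X/OX., (2,2):+0/.OX/O.X/.XO*
[.OX/O.X/.XO] X move#2: (0,0):+0/XOX/O.X/.XO*, (1,1):+0/.OX/OXX/.XO, (2,0):+0/.OX/O.X/XXO
[XOX/O.X/.XO] O move#3: (1,1):+0/XOX/OOX/.XO*, (2,0):+0/XOX/O.X/OXO
[XOX/OOX/.XO] X move#4: (2,0):+0/XOX/OOX/XXO*
[XOX/OOX/XXO] end (terminal +0, O#5); searched .OX/O.X/.X. to 5

value(.OX/O.X/.X., O) = 0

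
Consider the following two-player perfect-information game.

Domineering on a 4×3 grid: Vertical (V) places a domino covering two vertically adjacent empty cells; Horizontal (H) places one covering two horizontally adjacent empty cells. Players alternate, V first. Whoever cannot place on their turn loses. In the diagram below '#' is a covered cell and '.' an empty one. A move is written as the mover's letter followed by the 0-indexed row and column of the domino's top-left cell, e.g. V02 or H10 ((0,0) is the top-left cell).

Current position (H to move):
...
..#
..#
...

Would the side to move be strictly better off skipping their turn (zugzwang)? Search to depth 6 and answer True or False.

ply 1, H at .../..#/..#/... | H00=-1→##./..#/..#/...*; H01=-1→.##/..#/..#/...; H10=-1→.../###/..#/...; H20=-1→.../..#/###/...; H30=-1→.../..#/..#/##.; H31=-1→.../..#/..#/.##
ply 2, V at ##./..#/..#/... | V10=+1→##./#.#/#.#/...*; V11=+1→##./.##/.##/...; V20=+1→##./..#/#.#/#..; V21=+1→##./..#/.##/.#.
ply 3, H at ##./#.#/#.#/... | H30=-1→##./#.#/#.#/##.*; H31=-1→##./#.#/#.#/.##
ply 4, V at ##./#.#/#.#/##. | V11=+1→##./###/###/##.*
ply 5: ##./###/###/##. is terminal -1 (H); from .../..#/..#/... depth 6
suppose H passes — search the same position with V to move:
pass> ply 1, V at .../..#/..#/... | V00=-1→#../#.#/..#/...; V01=-1→.#./.##/..#/...; V10=+1→.../#.#/#.#/...*; V11=-1→.../.##/.##/...; V20=-1→.../..#/#.#/#..; V21=-1→.../..#/.##/.#.
pass> ply 2, H at .../#.#/#.#/... | H00=-1→##./#.#/#.#/...*; H01=-1→.##/#.#/#.#/...; H30=-1→.../#.#/#.#/##.; H31=-1→.../#.#/#.#/.##
pass> ply 3, V at ##./#.#/#.#/... | V11=-1→##./###/###/...; V21=+1→##./#.#/###/.#.*
pass> ply 4: ##./#.#/###/.#. is terminal -1 (H); from .../..#/..#/... depth 6
for H: play -1, pass -1

zugzwang(.../..#/..#/..., H) = False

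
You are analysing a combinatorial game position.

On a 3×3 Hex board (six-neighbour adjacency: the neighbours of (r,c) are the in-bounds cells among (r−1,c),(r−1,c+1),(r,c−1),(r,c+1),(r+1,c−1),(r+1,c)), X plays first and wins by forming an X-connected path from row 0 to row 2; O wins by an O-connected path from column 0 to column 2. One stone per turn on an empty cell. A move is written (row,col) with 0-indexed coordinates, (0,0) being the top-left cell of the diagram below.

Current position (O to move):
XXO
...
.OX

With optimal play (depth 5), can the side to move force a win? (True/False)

p1 O@[XXO/.../.OX]: (1,0)[XXO/O../.OX]-1 (1,1)[XXO/.O./.OX]+1* (1,2)[XXO/..O/.OX]-1 (2,0)[XXO/.../OOX]+1
p2 X@[XXO/.O./.OX]: (1,0)[XXO/XO./.OX]-1* (1,2)[XXO/.OX/.OX]-1 (2,0)[XXO/.O./XOX]-1
p3 O@[XXO/XO./.OX]: (1,2)[XXO/XOO/.OX]-1 (2,0)[XXO/XO./OOX]+1*
p4 X@[XXO/XO./OOX] terminal -1; root [XXO/.../.OX] d5

O winning at [XXO/.../.OX]: True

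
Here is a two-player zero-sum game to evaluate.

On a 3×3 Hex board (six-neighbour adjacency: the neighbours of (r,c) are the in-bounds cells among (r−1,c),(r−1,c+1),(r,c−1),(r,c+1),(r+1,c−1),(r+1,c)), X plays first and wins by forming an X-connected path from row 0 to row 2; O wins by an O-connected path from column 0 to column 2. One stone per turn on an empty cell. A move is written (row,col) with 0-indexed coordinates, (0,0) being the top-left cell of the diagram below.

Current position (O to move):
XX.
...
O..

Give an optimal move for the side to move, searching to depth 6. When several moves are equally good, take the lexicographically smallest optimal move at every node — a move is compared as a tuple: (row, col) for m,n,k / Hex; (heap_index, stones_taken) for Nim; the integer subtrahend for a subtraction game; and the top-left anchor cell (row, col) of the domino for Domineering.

O's best at [XX./.../O..]: (0,2)

[XX./.../O..] O move#1: (0,2):+1/XXO/.../O..*, (1,0):-1/XX./O../O.., (1,1):+1/XX./.O./O.., (1,2):+1/XX./..O/O.., (2,1):+1/XX./.../OO., (2,2):+1/XX./.../O.O
[XXO/.../O..] X move#2: (1,0):-1/XXO/X../O..*, (1,1):-1/XXO/.X./O.., (1,2):-1/XXO/..X/O.., (2,1):-1/XXO/.../OX., (2,2):-1/XXO/.../O.X
[XXO/X../O..] O move#3: (1,1):+1/XXO/XO./O..*, (1,2):+1/XXO/X.O/O.., (2,1):+1/XXO/X../OO., (2,2):+1/XXO/X../O.O
[XXO/XO./O..] end (terminal -1, X#4); searched XX./.../O.. to 6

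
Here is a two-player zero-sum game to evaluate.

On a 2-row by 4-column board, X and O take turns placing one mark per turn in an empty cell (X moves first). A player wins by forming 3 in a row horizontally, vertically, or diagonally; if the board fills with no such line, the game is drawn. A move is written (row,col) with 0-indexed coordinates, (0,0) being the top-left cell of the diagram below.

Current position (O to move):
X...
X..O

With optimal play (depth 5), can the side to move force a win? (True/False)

O winning at [X.../X..O]: False

[X.../X..O] O move#1: (0,1):+0/XO../X..O*, (0,2):+0/X.O./X..O, (0,3):+0/X..O/X..O, (1,1):+0/X.../XO.O, (1,2):+0/X.../X.OO
[XO../X..O] X move#2: (0,2):+0/XOX./X..O*, (0,3):+0/XO.X/X..O, (1,1):+0/XO../XX.O, (1,2):+0/XO../X.XO
[XOX./X..O] O move#3: (0,3):+0/XOXO/X..O*, (1,1):+0/XOX./XO.O, (1,2):+0/XOX./X.OO
[XOXO/X..O] X move#4: (1,1):+0/XOXO/XX.O*, (1,2):+0/XOXO/X.XO
[XOXO/XX.O] O move#5: (1,2):+0/XOXO/XXOO*
[XOXO/XXOO] end (terminal +0, X#6); searched X.../X..O to 5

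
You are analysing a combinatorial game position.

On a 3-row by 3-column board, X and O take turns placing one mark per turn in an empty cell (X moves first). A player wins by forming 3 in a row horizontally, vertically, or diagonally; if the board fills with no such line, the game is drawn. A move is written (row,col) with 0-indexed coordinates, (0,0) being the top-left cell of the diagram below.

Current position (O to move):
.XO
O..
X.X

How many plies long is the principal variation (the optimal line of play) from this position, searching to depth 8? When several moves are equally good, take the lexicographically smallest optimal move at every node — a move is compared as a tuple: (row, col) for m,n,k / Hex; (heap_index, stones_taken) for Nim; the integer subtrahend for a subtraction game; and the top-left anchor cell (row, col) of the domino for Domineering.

[.XO/O../X.X] O move#1: (0,0):-1/OXO/O../X.X, (1,1):-1/.XO/OO./X.X, (1,2):-1/.XO/O.O/X.X, (2,1):+0/.XO/O../XOX*
[.XO/O../XOX] X move#2: (0,0):+0/XXO/O../XOX*, (1,1):+0/.XO/OX./XOX, (1,2):+0/.XO/O.X/XOX
[XXO/O../XOX] O move#3: (1,1):+0/XXO/OO./XOX*, (1,2):-1/XXO/O.O/XOX
[XXO/OO./XOX] X move#4: (1,2):+0/XXO/OOX/XOX*
[XXO/OOX/XOX] end (terminal +0, O#5); searched .XO/O../X.X to 8

PV length from [.XO/O../X.X]: 4 plies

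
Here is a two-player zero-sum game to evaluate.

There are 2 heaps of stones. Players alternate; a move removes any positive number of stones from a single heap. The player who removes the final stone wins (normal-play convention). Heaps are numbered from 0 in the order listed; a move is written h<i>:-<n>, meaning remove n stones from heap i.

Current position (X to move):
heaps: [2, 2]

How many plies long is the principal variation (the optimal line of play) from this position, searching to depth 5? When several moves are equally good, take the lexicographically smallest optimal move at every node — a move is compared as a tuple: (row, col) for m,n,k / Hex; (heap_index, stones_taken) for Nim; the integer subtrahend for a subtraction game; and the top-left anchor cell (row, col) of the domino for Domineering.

ply 1, X at (2,2) | h0:-1=-1→(1,2)*; h0:-2=-1→(0,2); h1:-1=-1→(2,1); h1:-2=-1→(2,0)
ply 2, O at (1,2) | h0:-1=-1→(0,2); h1:-1=+1→(1,1)*; h1:-2=-1→(1,0)
ply 3, X at (1,1) | h0:-1=-1→(0,1)*; h1:-1=-1→(1,0)
ply 4, O at (0,1) | h1:-1=+1→(0,0)*
ply 5: (0,0) is terminal -1 (X); from (2,2) depth 5

PV length from [(2,2)]: 4 plies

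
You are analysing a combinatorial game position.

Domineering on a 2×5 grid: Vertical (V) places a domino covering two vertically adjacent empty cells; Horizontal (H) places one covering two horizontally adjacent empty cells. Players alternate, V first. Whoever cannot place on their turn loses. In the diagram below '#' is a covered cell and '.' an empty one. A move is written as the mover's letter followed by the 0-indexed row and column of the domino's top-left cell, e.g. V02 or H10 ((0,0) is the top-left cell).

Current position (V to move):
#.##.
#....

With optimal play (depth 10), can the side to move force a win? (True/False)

p1 V@[#.##./#....]: V01[####./##...]-1* V04[#.###/#...#]-1
p2 H@[####./##...]: H12[####./####.]-1 H13[####./##.##]+1*
p3 V@[####./##.##] terminal -1; root [#.##./#....] d10

V winning at [#.##./#....]: False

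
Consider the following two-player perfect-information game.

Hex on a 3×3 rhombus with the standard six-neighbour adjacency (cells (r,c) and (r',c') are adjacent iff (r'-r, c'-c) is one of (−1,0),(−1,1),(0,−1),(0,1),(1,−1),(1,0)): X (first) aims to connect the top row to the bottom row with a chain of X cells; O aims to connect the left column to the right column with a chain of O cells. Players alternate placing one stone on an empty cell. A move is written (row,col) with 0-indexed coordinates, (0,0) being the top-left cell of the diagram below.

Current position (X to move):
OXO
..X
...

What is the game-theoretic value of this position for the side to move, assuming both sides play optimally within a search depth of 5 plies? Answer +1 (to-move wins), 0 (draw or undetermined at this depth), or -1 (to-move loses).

value(OXO/..X/..., X) = +1

[OXO/..X/...] X move#1: (1,0):+1/OXO/X.X/...*, (1,1):+1/OXO/.XX/..., (2,0):+1/OXO/..X/X.., (2,1):-1/OXO/..X/.X., (2,2):-1/OXO/..X/..X
[OXO/X.X/...] O move#2: (1,1):-1/OXO/XOX/...*, (2,0):-1/OXO/X.X/O.., (2,1):-1/OXO/X.X/.O., (2,2):-1/OXO/X.X/..O
[OXO/XOX/...] X move#3: (2,0):+1/OXO/XOX/X..*, (2,1):-1/OXO/XOX/.X., (2,2):-1/OXO/XOX/..X
[OXO/XOX/X..] end (terminal -1, O#4); searched OXO/..X/... to 5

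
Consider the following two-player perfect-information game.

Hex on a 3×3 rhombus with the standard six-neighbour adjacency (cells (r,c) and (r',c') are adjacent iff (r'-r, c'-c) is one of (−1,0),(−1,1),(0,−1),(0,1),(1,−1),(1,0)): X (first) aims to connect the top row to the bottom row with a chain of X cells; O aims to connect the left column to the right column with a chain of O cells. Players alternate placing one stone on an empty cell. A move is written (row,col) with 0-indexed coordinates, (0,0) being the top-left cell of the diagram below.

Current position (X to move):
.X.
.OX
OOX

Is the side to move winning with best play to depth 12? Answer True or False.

X winning at [.X./.OX/OOX]: True

[.X./.OX/OOX] X move#1: (0,0):-1/XX./.OX/OOX, (0,2):+1/.XX/.OX/OOX*, (1,0):-1/.X./XOX/OOX
[.XX/.OX/OOX] end (terminal -1, O#2); searched .X./.OX/OOX to 12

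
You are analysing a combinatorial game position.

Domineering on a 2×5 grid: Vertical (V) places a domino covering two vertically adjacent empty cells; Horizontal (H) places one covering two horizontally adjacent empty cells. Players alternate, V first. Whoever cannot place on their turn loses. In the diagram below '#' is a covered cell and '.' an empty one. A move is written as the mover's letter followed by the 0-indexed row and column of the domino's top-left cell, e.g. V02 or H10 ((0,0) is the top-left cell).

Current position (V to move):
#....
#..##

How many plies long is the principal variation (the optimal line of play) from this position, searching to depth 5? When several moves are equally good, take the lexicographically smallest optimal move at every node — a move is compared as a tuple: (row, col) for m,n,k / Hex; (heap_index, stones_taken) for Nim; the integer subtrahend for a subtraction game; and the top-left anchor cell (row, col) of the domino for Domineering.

PV length from [#..../#..##]: 3 plies

[#..../#..##] V move#1: V01:-1/##.../##.##, V02:+1/#.#../#.###*
[#.#../#.###] H move#2: H03:-1/#.###/#.###*
[#.###/#.###] V move#3: V01:+1/#####/#####*
[#####/#####] end (terminal -1, H#4); searched #..../#..## to 5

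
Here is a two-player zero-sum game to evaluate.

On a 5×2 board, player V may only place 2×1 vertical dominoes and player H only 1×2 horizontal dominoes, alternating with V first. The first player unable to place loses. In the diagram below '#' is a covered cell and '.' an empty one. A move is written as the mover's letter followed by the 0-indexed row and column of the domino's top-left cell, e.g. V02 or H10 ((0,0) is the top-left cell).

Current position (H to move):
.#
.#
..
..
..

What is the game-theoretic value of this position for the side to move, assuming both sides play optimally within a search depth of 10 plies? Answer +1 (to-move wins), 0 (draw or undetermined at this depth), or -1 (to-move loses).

value(.#/.#/../../.., H) = +1

[.#/.#/../../..] H move#1: H20:-1/.#/.#/##/../.., H30:+1/.#/.#/../##/..*, H40:-1/.#/.#/../../##
[.#/.#/../##/..] V move#2: V00:-1/##/##/../##/..*, V10:-1/.#/##/#./##/..
[##/##/../##/..] H move#3: H20:+1/##/##/##/##/..*, H40:+1/##/##/../##/##
[##/##/##/##/..] end (terminal -1, V#4); searched .#/.#/../../.. to 10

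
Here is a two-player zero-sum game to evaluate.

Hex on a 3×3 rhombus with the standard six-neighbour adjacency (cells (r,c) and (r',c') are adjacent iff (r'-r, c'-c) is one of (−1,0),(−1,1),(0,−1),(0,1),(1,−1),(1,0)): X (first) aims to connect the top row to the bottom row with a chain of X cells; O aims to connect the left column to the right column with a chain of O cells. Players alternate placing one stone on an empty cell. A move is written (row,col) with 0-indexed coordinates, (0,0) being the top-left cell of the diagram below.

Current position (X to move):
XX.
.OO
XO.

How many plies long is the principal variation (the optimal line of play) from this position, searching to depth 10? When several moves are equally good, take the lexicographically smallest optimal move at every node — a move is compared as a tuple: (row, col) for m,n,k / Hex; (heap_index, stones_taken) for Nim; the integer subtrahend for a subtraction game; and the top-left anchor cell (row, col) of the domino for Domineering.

PV length from [XX./.OO/XO.]: 1 ply

ply 1, X at XX./.OO/XO. | (0,2)=-1→XXX/.OO/XO.; (1,0)=+1→XX./XOO/XO.*; (2,2)=-1→XX./.OO/XOX
ply 2: XX./XOO/XO. is terminal -1 (O); from XX./.OO/XO. depth 10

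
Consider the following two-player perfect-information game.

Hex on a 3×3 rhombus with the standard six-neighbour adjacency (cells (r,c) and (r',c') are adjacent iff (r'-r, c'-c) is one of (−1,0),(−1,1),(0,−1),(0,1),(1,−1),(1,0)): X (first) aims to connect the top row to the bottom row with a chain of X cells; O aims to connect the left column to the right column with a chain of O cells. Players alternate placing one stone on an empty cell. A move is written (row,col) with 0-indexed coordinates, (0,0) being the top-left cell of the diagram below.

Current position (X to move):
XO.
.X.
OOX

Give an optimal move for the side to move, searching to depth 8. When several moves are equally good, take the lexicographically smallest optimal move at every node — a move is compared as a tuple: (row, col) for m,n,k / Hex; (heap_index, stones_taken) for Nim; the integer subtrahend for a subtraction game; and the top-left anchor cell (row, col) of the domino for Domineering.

X's best at [XO./.X./OOX]: (1,2)

[XO./.X./OOX] X move#1: (0,2):-1/XOX/.X./OOX, (1,0):-1/XO./XX./OOX, (1,2):+1/XO./.XX/OOX*
[XO./.XX/OOX] O move#2: (0,2):-1/XOO/.XX/OOX*, (1,0):-1/XO./OXX/OOX
[XOO/.XX/OOX] X move#3: (1,0):+1/XOO/XXX/OOX*
[XOO/XXX/OOX] end (terminal -1, O#4); searched XO./.X./OOX to 8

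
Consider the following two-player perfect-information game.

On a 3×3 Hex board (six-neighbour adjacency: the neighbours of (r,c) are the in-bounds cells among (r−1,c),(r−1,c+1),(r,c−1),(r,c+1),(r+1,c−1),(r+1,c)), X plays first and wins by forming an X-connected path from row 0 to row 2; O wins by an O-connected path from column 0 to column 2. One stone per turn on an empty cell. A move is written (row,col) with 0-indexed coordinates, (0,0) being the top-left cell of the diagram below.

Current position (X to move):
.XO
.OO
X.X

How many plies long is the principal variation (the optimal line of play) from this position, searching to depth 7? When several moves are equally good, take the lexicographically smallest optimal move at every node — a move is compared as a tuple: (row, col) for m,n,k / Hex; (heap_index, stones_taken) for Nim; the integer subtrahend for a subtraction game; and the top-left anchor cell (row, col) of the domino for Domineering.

PV length from [.XO/.OO/X.X]: 1 ply

ply 1, X at .XO/.OO/X.X | (0,0)=-1→XXO/.OO/X.X; (1,0)=+1→.XO/XOO/X.X*; (2,1)=-1→.XO/.OO/XXX
ply 2: .XO/XOO/X.X is terminal -1 (O); from .XO/.OO/X.X depth 7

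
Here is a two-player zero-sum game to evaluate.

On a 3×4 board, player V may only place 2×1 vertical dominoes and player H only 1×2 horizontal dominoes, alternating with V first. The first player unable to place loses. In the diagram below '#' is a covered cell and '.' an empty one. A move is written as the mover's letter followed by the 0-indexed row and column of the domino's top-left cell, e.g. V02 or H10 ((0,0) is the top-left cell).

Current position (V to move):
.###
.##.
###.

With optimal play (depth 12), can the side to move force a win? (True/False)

[.###/.##./###.] V move#1: V00:+1/####/###./###.*, V13:+1/.###/.###/####
[####/###./###.] end (terminal -1, H#2); searched .###/.##./###. to 12

V winning at [.###/.##./###.]: True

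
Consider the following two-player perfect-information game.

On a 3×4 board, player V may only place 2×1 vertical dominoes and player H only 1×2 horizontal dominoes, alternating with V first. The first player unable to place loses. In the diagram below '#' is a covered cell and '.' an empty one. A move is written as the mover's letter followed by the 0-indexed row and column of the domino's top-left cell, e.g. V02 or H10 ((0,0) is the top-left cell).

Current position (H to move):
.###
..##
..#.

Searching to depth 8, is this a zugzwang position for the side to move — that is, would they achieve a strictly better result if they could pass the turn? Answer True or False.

[.###/..##/..#.] H move#1: H10:+1/.###/####/..#.*, H20:-1/.###/..##/###.
[.###/####/..#.] end (terminal -1, V#2); searched .###/..##/..#. to 8
if H skipped the turn, V would face:
~ [.###/..##/..#.] V move#1: V00:-1/####/#.##/..#., V10:+1/.###/#.##/#.#.*, V11:+1/.###/.###/.##.
~ [.###/#.##/#.#.] end (terminal -1, H#2); searched .###/..##/..#. to 8
compare (H): move=+1 vs pass=-1

zugzwang(.###/..##/..#., H) = False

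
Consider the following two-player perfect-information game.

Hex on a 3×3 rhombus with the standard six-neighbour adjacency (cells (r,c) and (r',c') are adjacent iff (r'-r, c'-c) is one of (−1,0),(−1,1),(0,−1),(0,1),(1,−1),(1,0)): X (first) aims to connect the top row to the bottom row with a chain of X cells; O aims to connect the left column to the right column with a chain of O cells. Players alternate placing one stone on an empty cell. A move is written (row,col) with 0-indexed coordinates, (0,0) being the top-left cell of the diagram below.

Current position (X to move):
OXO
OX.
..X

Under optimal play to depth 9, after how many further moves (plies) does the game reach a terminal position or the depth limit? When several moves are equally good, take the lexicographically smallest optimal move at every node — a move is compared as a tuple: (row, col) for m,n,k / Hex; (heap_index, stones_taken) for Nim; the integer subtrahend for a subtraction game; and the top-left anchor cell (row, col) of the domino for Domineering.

[OXO/OX./..X] X move#1: (1,2):+1/OXO/OXX/..X*, (2,0):+1/OXO/OX./X.X, (2,1):+1/OXO/OX./.XX
[OXO/OXX/..X] end (terminal -1, O#2); searched OXO/OX./..X to 9

PV length from [OXO/OX./..X]: 1 ply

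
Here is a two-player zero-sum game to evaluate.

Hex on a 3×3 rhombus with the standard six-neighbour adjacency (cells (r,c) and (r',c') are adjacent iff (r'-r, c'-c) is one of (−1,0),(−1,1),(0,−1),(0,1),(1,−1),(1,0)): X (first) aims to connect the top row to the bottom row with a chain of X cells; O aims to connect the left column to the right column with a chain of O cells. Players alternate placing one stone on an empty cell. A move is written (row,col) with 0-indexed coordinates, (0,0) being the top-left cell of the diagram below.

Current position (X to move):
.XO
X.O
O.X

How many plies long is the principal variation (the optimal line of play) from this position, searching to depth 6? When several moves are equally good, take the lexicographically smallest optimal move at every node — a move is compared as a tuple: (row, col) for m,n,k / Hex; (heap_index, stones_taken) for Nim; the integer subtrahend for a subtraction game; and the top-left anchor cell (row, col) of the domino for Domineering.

[.XO/X.O/O.X] X move#1: (0,0):-1/XXO/X.O/O.X*, (1,1):-1/.XO/XXO/O.X, (2,1):-1/.XO/X.O/OXX
[XXO/X.O/O.X] O move#2: (1,1):+1/XXO/XOO/O.X*, (2,1):+1/XXO/X.O/OOX
[XXO/XOO/O.X] end (terminal -1, X#3); searched .XO/X.O/O.X to 6

PV length from [.XO/X.O/O.X]: 2 plies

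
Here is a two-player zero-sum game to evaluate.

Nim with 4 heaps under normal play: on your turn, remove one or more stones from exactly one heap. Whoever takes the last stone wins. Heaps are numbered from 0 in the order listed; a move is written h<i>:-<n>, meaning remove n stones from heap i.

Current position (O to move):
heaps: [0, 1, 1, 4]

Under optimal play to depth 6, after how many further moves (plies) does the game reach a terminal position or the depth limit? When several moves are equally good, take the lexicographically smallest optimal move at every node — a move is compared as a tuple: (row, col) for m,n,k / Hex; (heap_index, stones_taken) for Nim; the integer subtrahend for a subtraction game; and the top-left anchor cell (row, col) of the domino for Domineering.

PV length from [(0,1,1,4)]: 3 plies

p1 O@[(0,1,1,4)]: h1:-1[(0,0,1,4)]-1 h2:-1[(0,1,0,4)]-1 h3:-1[(0,1,1,3)]-1 h3:-2[(0,1,1,2)]-1 h3:-3[(0,1,1,1)]-1 h3:-4[(0,1,1,0)]+1*
p2 X@[(0,1,1,0)]: h1:-1[(0,0,1,0)]-1* h2:-1[(0,1,0,0)]-1
p3 O@[(0,0,1,0)]: h2:-1[(0,0,0,0)]+1*
p4 X@[(0,0,0,0)] terminal -1; root [(0,1,1,4)] d6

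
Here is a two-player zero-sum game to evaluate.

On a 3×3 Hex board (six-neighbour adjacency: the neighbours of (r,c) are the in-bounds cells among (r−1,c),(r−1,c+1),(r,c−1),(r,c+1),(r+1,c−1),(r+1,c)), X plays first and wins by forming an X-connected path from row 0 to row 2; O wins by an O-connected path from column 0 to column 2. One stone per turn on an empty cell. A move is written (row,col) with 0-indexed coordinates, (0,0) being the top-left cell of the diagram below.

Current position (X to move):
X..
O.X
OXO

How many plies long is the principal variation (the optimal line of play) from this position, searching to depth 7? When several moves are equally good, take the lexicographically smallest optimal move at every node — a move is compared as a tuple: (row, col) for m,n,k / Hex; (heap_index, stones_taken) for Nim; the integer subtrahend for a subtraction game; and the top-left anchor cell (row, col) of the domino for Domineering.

PV length from [X../O.X/OXO]: 3 plies

[X../O.X/OXO] X move#1: (0,1):+1/XX./O.X/OXO*, (0,2):+1/X.X/O.X/OXO, (1,1):+1/X../OXX/OXO
[XX./O.X/OXO] O move#2: (0,2):-1/XXO/O.X/OXO*, (1,1):-1/XX./OOX/OXO
[XXO/O.X/OXO] X move#3: (1,1):+1/XXO/OXX/OXO*
[XXO/OXX/OXO] end (terminal -1, O#4); searched X../O.X/OXO to 7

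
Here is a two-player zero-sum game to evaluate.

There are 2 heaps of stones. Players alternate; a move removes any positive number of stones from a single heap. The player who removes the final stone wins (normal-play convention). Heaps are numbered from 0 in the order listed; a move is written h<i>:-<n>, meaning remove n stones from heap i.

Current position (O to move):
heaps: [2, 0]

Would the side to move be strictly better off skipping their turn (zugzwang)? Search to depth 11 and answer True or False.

zugzwang((2,0), O) = False

ply 1, O at (2,0) | h0:-1=-1→(1,0); h0:-2=+1→(0,0)*
ply 2: (0,0) is terminal -1 (X); from (2,0) depth 11
suppose O passes — search the same position with X to move:
pass> ply 1, X at (2,0) | h0:-1=-1→(1,0); h0:-2=+1→(0,0)*
pass> ply 2: (0,0) is terminal -1 (O); from (2,0) depth 11
for O: play +1, pass -1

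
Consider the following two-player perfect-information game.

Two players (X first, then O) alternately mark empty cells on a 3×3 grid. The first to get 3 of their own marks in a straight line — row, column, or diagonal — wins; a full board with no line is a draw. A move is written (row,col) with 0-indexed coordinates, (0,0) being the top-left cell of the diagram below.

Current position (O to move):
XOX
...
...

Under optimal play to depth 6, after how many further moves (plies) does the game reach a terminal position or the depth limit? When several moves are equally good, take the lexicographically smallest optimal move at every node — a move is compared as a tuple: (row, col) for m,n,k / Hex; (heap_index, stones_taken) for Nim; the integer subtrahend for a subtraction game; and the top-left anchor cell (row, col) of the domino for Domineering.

ply 1, O at XOX/.../... | (1,0)=-1→XOX/O../...; (1,1)=+0→XOX/.O./...*; (1,2)=-1→XOX/..O/...; (2,0)=-1→XOX/.../O..; (2,1)=-1→XOX/.../.O.; (2,2)=-1→XOX/.../..O
ply 2, X at XOX/.O./... | (1,0)=-1→XOX/XO./...; (1,2)=-1→XOX/.OX/...; (2,0)=-1→XOX/.O./X..; (2,1)=+0→XOX/.O./.X.*; (2,2)=-1→XOX/.O./..X
ply 3, O at XOX/.O./.X. | (1,0)=+0→XOX/OO./.X.*; (1,2)=+0→XOX/.OO/.X.; (2,0)=+0→XOX/.O./OX.; (2,2)=+0→XOX/.O./.XO
ply 4, X at XOX/OO./.X. | (1,2)=+0→XOX/OOX/.X.*; (2,0)=-1→XOX/OO./XX.; (2,2)=-1→XOX/OO./.XX
ply 5, O at XOX/OOX/.X. | (2,0)=-1→XOX/OOX/OX.; (2,2)=+0→XOX/OOX/.XO*
ply 6, X at XOX/OOX/.XO | (2,0)=+0→XOX/OOX/XXO*
ply 7: XOX/OOX/XXO is terminal +0 (O); from XOX/.../... depth 6

PV length from [XOX/.../...]: 6 plies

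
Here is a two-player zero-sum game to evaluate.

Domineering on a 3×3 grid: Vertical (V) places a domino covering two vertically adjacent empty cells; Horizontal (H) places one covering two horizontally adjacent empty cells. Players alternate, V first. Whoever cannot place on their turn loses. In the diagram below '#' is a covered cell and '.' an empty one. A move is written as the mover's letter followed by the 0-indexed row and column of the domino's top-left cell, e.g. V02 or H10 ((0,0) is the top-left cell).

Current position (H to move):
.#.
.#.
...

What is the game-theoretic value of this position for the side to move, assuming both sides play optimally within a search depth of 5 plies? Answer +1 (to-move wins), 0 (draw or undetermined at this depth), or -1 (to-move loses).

p1 H@[.#./.#./...]: H20[.#./.#./##.]-1* H21[.#./.#./.##]-1
p2 V@[.#./.#./##.]: V00[##./##./##.]+1* V02[.##/.##/##.]+1 V12[.#./.##/###]+1
p3 H@[##./##./##.] terminal -1; root [.#./.#./...] d5

value(.#./.#./..., H) = -1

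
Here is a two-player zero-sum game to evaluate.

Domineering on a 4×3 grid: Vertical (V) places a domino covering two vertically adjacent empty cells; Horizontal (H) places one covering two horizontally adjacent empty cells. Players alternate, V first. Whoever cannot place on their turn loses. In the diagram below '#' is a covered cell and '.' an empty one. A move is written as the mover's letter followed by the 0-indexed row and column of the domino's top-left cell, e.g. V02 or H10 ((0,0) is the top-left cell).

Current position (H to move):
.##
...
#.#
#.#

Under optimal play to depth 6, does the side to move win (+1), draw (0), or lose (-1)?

value(.##/.../#.#/#.#, H) = -1

ply 1, H at .##/.../#.#/#.# | H10=-1→.##/##./#.#/#.#*; H11=-1→.##/.##/#.#/#.#
ply 2, V at .##/##./#.#/#.# | V21=+1→.##/##./###/###*
ply 3: .##/##./###/### is terminal -1 (H); from .##/.../#.#/#.# depth 6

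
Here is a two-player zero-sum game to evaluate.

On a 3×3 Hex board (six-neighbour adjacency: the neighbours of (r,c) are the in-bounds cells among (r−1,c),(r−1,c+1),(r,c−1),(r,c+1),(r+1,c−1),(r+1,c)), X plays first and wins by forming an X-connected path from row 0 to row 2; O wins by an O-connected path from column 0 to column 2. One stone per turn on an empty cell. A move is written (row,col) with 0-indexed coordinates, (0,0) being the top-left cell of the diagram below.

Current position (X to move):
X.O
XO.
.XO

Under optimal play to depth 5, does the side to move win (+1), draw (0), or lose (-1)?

value(X.O/XO./.XO, X) = +1

p1 X@[X.O/XO./.XO]: (0,1)[XXO/XO./.XO]-1 (1,2)[X.O/XOX/.XO]-1 (2,0)[X.O/XO./XXO]+1*
p2 O@[X.O/XO./XXO] terminal -1; root [X.O/XO./.XO] d5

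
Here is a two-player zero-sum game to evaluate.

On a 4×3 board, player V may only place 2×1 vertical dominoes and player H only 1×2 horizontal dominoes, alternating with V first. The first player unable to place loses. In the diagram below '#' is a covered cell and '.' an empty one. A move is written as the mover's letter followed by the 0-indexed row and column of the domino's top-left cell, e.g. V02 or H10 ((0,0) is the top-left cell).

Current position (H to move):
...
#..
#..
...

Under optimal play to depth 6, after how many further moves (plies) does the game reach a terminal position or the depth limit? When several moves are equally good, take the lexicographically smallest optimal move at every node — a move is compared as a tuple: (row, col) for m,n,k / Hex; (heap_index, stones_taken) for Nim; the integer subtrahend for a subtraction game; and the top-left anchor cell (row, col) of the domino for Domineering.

p1 H@[.../#../#../...]: H00[##./#../#../...]-1* H01[.##/#../#../...]-1 H11[.../###/#../...]-1 H21[.../#../###/...]-1 H30[.../#../#../##.]-1 H31[.../#../#../.##]-1
p2 V@[##./#../#../...]: V02[###/#.#/#../...]-1 V11[##./##./##./...]+1* V12[##./#.#/#.#/...]+1 V21[##./#../##./.#.]+1 V22[##./#../#.#/..#]+1
p3 H@[##./##./##./...]: H30[##./##./##./##.]-1* H31[##./##./##./.##]-1
p4 V@[##./##./##./##.]: V02[###/###/##./##.]+1* V12[##./###/###/##.]+1 V22[##./##./###/###]+1
p5 H@[###/###/##./##.] terminal -1; root [.../#../#../...] d6

PV length from [.../#../#../...]: 4 plies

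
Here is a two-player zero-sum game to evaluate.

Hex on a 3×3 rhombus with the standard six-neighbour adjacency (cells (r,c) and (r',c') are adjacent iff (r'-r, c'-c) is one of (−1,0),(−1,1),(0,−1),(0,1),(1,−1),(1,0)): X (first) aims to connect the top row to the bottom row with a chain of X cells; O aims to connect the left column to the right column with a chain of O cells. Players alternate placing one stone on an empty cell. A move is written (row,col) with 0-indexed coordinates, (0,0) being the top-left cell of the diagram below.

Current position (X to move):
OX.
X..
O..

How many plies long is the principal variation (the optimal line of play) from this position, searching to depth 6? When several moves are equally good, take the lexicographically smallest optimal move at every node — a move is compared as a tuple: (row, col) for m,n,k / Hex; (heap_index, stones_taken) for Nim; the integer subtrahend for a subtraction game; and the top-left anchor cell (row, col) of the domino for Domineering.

PV length from [OX./X../O..]: 5 plies

ply 1, X at OX./X../O.. | (0,2)=-1→OXX/X../O..; (1,1)=-1→OX./XX./O..; (1,2)=+1→OX./X.X/O..*; (2,1)=-1→OX./X../OX.; (2,2)=-1→OX./X../O.X
ply 2, O at OX./X.X/O.. | (0,2)=-1→OXO/X.X/O..*; (1,1)=-1→OX./XOX/O..; (2,1)=-1→OX./X.X/OO.; (2,2)=-1→OX./X.X/O.O
ply 3, X at OXO/X.X/O.. | (1,1)=+1→OXO/XXX/O..*; (2,1)=-1→OXO/X.X/OX.; (2,2)=-1→OXO/X.X/O.X
ply 4, O at OXO/XXX/O.. | (2,1)=-1→OXO/XXX/OO.*; (2,2)=-1→OXO/XXX/O.O
ply 5, X at OXO/XXX/OO. | (2,2)=+1→OXO/XXX/OOX*
ply 6: OXO/XXX/OOX is terminal -1 (O); from OX./X../O.. depth 6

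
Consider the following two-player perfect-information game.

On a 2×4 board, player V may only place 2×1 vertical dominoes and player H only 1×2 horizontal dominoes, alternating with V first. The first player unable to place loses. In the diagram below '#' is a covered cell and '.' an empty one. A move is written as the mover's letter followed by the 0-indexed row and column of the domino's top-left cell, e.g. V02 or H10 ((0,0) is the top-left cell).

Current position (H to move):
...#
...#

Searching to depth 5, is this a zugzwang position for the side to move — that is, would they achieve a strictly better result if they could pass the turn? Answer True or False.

p1 H@[...#/...#]: H00[##.#/...#]+1* H01[.###/...#]+1 H10[...#/##.#]+1 H11[...#/.###]+1
p2 V@[##.#/...#]: V02[####/..##]-1*
p3 H@[####/..##]: H10[####/####]+1*
p4 V@[####/####] terminal -1; root [...#/...#] d5
pass branch (V moves first from the same position):
  | p1 V@[...#/...#]: V00[#..#/#..#]-1 V01[.#.#/.#.#]+1* V02[..##/..##]-1
  | p2 H@[.#.#/.#.#] terminal -1; root [...#/...#] d5
H moving scores +1; H passing scores -1

zugzwang(...#/...#, H) = False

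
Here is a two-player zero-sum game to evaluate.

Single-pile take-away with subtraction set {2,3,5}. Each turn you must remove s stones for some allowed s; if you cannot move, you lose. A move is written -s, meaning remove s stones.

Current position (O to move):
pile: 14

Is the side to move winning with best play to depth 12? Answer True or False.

O winning at [14]: False

ply 1, O at 14 | -2=-1→12*; -3=-1→11; -5=-1→9
ply 2, X at 12 | -2=-1→10; -3=-1→9; -5=+1→7*
ply 3, O at 7 | -2=-1→5*; -3=-1→4; -5=-1→2
ply 4, X at 5 | -2=-1→3; -3=-1→2; -5=+1→0*
ply 5: 0 is terminal -1 (O); from 14 depth 12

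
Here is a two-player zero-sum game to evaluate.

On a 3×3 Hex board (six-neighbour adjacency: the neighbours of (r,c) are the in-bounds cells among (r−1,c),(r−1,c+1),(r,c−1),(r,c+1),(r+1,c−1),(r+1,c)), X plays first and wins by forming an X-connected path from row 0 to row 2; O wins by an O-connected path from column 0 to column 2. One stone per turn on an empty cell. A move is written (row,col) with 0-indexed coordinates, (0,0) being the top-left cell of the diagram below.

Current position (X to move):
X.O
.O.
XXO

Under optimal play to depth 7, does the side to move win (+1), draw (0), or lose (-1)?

[X.O/.O./XXO] X move#1: (0,1):-1/XXO/.O./XXO, (1,0):+1/X.O/XO./XXO*, (1,2):-1/X.O/.OX/XXO
[X.O/XO./XXO] end (terminal -1, O#2); searched X.O/.O./XXO to 7

value(X.O/.O./XXO, X) = +1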